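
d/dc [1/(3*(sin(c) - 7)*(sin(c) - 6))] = (13 - 2*sin(c))*cos(c)/(3*(sin(c) - 7)^2*(sin(c) - 6)^2)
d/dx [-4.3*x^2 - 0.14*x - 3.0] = -8.6*x - 0.14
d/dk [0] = 0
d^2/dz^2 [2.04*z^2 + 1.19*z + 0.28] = 4.08000000000000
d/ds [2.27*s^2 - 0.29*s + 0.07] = 4.54*s - 0.29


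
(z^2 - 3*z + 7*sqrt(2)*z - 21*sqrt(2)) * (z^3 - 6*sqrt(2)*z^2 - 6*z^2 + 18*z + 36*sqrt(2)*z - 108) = z^5 - 9*z^4 + sqrt(2)*z^4 - 48*z^3 - 9*sqrt(2)*z^3 + 144*sqrt(2)*z^2 + 594*z^2 - 1134*sqrt(2)*z - 1188*z + 2268*sqrt(2)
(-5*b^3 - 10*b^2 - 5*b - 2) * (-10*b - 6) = 50*b^4 + 130*b^3 + 110*b^2 + 50*b + 12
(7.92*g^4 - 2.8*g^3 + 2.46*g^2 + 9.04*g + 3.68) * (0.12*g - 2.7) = 0.9504*g^5 - 21.72*g^4 + 7.8552*g^3 - 5.5572*g^2 - 23.9664*g - 9.936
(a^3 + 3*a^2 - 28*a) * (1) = a^3 + 3*a^2 - 28*a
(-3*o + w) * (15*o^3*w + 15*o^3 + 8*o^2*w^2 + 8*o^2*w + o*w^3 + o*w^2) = -45*o^4*w - 45*o^4 - 9*o^3*w^2 - 9*o^3*w + 5*o^2*w^3 + 5*o^2*w^2 + o*w^4 + o*w^3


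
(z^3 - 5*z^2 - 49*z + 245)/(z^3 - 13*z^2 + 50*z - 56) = (z^2 + 2*z - 35)/(z^2 - 6*z + 8)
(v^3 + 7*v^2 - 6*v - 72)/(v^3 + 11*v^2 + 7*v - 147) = (v^2 + 10*v + 24)/(v^2 + 14*v + 49)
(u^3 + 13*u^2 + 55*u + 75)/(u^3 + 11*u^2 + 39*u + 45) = (u + 5)/(u + 3)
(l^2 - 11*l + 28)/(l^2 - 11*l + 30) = (l^2 - 11*l + 28)/(l^2 - 11*l + 30)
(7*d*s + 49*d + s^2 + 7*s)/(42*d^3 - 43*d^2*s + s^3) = (s + 7)/(6*d^2 - 7*d*s + s^2)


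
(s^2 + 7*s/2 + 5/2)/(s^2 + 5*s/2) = (s + 1)/s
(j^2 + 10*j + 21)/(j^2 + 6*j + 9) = (j + 7)/(j + 3)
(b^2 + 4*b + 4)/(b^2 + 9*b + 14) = (b + 2)/(b + 7)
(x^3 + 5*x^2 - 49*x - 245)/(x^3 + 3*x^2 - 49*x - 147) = (x + 5)/(x + 3)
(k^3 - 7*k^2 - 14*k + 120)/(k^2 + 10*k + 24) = (k^2 - 11*k + 30)/(k + 6)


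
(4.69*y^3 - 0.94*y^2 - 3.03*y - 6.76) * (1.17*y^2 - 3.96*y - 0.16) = 5.4873*y^5 - 19.6722*y^4 - 0.5731*y^3 + 4.24*y^2 + 27.2544*y + 1.0816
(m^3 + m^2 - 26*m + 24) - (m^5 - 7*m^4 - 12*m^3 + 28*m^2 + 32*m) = -m^5 + 7*m^4 + 13*m^3 - 27*m^2 - 58*m + 24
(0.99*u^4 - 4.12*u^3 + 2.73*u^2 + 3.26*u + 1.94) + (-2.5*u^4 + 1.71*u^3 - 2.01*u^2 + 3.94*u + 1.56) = -1.51*u^4 - 2.41*u^3 + 0.72*u^2 + 7.2*u + 3.5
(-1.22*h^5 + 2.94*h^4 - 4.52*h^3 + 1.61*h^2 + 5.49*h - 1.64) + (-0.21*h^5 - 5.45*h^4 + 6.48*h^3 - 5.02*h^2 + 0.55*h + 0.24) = -1.43*h^5 - 2.51*h^4 + 1.96*h^3 - 3.41*h^2 + 6.04*h - 1.4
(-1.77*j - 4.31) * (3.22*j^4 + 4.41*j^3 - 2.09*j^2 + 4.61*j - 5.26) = -5.6994*j^5 - 21.6839*j^4 - 15.3078*j^3 + 0.848199999999999*j^2 - 10.5589*j + 22.6706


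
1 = 1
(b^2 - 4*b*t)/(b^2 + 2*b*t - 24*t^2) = b/(b + 6*t)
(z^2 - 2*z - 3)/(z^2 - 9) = (z + 1)/(z + 3)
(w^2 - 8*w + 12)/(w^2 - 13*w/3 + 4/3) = 3*(w^2 - 8*w + 12)/(3*w^2 - 13*w + 4)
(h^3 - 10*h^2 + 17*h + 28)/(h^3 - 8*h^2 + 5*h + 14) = (h - 4)/(h - 2)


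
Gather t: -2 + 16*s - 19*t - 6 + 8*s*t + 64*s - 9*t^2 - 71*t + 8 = 80*s - 9*t^2 + t*(8*s - 90)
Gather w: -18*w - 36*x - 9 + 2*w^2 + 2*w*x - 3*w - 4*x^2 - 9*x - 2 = 2*w^2 + w*(2*x - 21) - 4*x^2 - 45*x - 11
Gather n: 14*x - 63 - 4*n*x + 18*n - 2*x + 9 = n*(18 - 4*x) + 12*x - 54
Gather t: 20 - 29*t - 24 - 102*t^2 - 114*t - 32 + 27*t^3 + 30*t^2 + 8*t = 27*t^3 - 72*t^2 - 135*t - 36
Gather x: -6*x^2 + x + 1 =-6*x^2 + x + 1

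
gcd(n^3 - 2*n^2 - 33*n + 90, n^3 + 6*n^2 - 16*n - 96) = n + 6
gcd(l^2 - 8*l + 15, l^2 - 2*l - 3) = l - 3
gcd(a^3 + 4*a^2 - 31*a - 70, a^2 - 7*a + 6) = 1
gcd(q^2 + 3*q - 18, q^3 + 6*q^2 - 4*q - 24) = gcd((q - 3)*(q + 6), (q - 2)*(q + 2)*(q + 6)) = q + 6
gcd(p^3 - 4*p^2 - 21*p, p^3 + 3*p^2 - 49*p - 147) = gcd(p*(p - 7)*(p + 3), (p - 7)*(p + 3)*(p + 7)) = p^2 - 4*p - 21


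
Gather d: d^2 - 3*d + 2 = d^2 - 3*d + 2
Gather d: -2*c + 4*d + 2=-2*c + 4*d + 2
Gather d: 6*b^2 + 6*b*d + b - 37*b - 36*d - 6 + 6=6*b^2 - 36*b + d*(6*b - 36)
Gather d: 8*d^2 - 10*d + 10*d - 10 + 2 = 8*d^2 - 8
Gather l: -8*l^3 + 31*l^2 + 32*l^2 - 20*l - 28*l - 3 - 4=-8*l^3 + 63*l^2 - 48*l - 7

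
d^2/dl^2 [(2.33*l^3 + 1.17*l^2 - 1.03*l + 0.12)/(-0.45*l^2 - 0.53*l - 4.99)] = (1.77635683940025e-15*l^4 + 10.130276*l^3 - 21.355296*l^2 - 362.152308*l - 63.242812)/(0.091125*l^6 + 0.321975*l^5 + 3.41064*l^4 + 7.289567*l^3 + 37.820208*l^2 + 39.591159*l + 124.251499)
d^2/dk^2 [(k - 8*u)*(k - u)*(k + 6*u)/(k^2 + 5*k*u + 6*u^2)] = 24*u^2*(-k^3 + 24*k^2*u + 138*k*u^2 + 182*u^3)/(k^6 + 15*k^5*u + 93*k^4*u^2 + 305*k^3*u^3 + 558*k^2*u^4 + 540*k*u^5 + 216*u^6)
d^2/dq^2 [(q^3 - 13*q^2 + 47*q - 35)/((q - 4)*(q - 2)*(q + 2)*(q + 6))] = 2*(q^9 - 39*q^8 + 288*q^7 + 98*q^6 - 6162*q^5 + 14412*q^4 + 31856*q^3 - 221760*q^2 + 403296*q - 180032)/(q^12 + 6*q^11 - 72*q^10 - 352*q^9 + 2208*q^8 + 7104*q^7 - 34048*q^6 - 55296*q^5 + 238848*q^4 + 183808*q^3 - 755712*q^2 - 221184*q + 884736)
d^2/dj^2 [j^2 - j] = 2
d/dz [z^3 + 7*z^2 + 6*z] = 3*z^2 + 14*z + 6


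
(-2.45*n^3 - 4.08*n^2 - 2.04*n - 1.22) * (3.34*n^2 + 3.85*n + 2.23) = -8.183*n^5 - 23.0597*n^4 - 27.9851*n^3 - 21.0272*n^2 - 9.2462*n - 2.7206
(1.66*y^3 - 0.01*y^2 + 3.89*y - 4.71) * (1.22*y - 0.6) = 2.0252*y^4 - 1.0082*y^3 + 4.7518*y^2 - 8.0802*y + 2.826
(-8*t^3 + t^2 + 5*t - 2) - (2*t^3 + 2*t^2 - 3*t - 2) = -10*t^3 - t^2 + 8*t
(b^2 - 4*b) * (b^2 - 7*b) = b^4 - 11*b^3 + 28*b^2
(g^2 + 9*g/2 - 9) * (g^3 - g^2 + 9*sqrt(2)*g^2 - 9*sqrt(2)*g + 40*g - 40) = g^5 + 7*g^4/2 + 9*sqrt(2)*g^4 + 53*g^3/2 + 63*sqrt(2)*g^3/2 - 243*sqrt(2)*g^2/2 + 149*g^2 - 540*g + 81*sqrt(2)*g + 360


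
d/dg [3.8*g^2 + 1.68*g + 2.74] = 7.6*g + 1.68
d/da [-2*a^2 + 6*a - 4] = 6 - 4*a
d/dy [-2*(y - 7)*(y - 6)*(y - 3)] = -6*y^2 + 64*y - 162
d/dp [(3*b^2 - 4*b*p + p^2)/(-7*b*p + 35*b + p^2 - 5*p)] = (2*(2*b - p)*(7*b*p - 35*b - p^2 + 5*p) + (7*b - 2*p + 5)*(3*b^2 - 4*b*p + p^2))/(7*b*p - 35*b - p^2 + 5*p)^2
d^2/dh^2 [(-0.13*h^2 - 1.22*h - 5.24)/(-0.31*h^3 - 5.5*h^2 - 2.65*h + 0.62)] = (0.024986*h^6 + 0.703451999999999*h^5 + 17.882598*h^4 + 211.313044*h^3 + 982.361568*h^2 + 489.241968*h + 113.441464)/(0.029791*h^9 + 1.58565*h^8 + 28.896495*h^7 + 193.305754*h^6 + 240.675825*h^5 + 56.55027*h^4 - 35.251883*h^3 - 6.71925*h^2 + 3.05598*h - 0.238328)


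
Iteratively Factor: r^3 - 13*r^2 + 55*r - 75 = (r - 5)*(r^2 - 8*r + 15) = (r - 5)*(r - 3)*(r - 5)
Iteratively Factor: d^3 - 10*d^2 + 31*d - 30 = (d - 2)*(d^2 - 8*d + 15) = (d - 3)*(d - 2)*(d - 5)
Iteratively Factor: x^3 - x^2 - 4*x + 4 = (x - 2)*(x^2 + x - 2) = (x - 2)*(x + 2)*(x - 1)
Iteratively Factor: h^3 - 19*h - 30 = (h + 2)*(h^2 - 2*h - 15) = (h + 2)*(h + 3)*(h - 5)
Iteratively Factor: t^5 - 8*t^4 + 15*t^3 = (t)*(t^4 - 8*t^3 + 15*t^2) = t*(t - 3)*(t^3 - 5*t^2) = t^2*(t - 3)*(t^2 - 5*t) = t^2*(t - 5)*(t - 3)*(t)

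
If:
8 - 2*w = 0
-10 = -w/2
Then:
No Solution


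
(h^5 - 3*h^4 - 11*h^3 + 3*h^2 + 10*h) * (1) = h^5 - 3*h^4 - 11*h^3 + 3*h^2 + 10*h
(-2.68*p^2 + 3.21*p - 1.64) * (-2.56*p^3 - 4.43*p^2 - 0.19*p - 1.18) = 6.8608*p^5 + 3.6548*p^4 - 9.5127*p^3 + 9.8177*p^2 - 3.4762*p + 1.9352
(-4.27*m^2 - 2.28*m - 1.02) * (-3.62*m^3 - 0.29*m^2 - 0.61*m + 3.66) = 15.4574*m^5 + 9.4919*m^4 + 6.9583*m^3 - 13.9416*m^2 - 7.7226*m - 3.7332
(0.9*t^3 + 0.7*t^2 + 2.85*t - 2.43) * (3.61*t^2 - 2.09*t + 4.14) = 3.249*t^5 + 0.646*t^4 + 12.5515*t^3 - 11.8308*t^2 + 16.8777*t - 10.0602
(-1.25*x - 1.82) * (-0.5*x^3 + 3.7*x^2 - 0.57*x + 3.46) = 0.625*x^4 - 3.715*x^3 - 6.0215*x^2 - 3.2876*x - 6.2972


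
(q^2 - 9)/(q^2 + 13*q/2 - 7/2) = 2*(q^2 - 9)/(2*q^2 + 13*q - 7)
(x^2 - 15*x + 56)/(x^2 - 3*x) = (x^2 - 15*x + 56)/(x*(x - 3))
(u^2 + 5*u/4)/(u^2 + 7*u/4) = (4*u + 5)/(4*u + 7)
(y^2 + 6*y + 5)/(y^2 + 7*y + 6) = (y + 5)/(y + 6)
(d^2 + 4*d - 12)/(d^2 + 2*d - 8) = (d + 6)/(d + 4)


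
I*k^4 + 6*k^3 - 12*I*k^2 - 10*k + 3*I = (k - 3*I)*(k - I)^2*(I*k + 1)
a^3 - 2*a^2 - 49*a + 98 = (a - 7)*(a - 2)*(a + 7)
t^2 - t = t*(t - 1)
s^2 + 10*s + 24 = (s + 4)*(s + 6)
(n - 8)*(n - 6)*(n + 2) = n^3 - 12*n^2 + 20*n + 96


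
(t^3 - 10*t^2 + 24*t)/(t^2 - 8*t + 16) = t*(t - 6)/(t - 4)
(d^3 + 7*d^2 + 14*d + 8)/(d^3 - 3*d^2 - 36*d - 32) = (d + 2)/(d - 8)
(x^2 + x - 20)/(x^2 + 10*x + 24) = (x^2 + x - 20)/(x^2 + 10*x + 24)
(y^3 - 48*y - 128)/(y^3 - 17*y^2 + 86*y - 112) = (y^2 + 8*y + 16)/(y^2 - 9*y + 14)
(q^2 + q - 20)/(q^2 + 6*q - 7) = (q^2 + q - 20)/(q^2 + 6*q - 7)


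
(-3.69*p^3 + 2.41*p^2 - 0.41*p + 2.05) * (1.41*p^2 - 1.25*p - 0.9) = -5.2029*p^5 + 8.0106*p^4 - 0.2696*p^3 + 1.234*p^2 - 2.1935*p - 1.845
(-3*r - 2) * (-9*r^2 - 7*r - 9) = 27*r^3 + 39*r^2 + 41*r + 18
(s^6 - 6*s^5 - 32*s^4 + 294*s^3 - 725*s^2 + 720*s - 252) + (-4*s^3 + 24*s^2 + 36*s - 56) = s^6 - 6*s^5 - 32*s^4 + 290*s^3 - 701*s^2 + 756*s - 308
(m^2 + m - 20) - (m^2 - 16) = m - 4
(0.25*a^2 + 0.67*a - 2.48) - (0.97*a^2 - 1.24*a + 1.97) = -0.72*a^2 + 1.91*a - 4.45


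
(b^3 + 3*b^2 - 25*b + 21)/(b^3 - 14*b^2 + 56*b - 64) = (b^3 + 3*b^2 - 25*b + 21)/(b^3 - 14*b^2 + 56*b - 64)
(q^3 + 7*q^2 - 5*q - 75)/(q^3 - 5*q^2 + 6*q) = (q^2 + 10*q + 25)/(q*(q - 2))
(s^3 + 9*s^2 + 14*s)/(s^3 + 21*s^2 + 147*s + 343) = s*(s + 2)/(s^2 + 14*s + 49)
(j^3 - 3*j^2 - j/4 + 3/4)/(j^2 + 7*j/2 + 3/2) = (2*j^2 - 7*j + 3)/(2*(j + 3))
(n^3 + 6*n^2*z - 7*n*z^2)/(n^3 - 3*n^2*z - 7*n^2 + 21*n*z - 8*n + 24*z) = n*(n^2 + 6*n*z - 7*z^2)/(n^3 - 3*n^2*z - 7*n^2 + 21*n*z - 8*n + 24*z)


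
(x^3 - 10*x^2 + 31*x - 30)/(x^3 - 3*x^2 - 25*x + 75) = (x - 2)/(x + 5)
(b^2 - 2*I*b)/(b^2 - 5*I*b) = (b - 2*I)/(b - 5*I)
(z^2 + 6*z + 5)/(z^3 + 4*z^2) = (z^2 + 6*z + 5)/(z^2*(z + 4))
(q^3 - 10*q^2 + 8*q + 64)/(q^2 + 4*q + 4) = (q^2 - 12*q + 32)/(q + 2)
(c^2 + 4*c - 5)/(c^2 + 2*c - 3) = (c + 5)/(c + 3)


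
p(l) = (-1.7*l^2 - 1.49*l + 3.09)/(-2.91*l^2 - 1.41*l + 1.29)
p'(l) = (-3.4*l - 1.49)/(-2.91*l^2 - 1.41*l + 1.29) + (5.82*l + 1.41)*(-1.7*l^2 - 1.49*l + 3.09)/(-2.91*l^2 - 1.41*l + 1.29)^2 = (-1.9389*l^2 + 13.5978*l + 2.4348)/(8.4681*l^4 + 8.2062*l^3 - 5.5197*l^2 - 3.6378*l + 1.6641)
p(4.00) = 0.59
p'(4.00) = 0.01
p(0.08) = 2.55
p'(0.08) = 2.62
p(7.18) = 0.60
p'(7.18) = 0.00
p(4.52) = 0.59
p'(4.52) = 0.01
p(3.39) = 0.58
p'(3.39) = 0.02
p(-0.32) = 2.35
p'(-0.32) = -1.02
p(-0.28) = 2.32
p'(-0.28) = -0.72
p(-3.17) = 0.39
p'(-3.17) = -0.11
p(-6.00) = 0.52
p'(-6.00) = -0.02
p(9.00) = 0.60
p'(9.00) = -0.00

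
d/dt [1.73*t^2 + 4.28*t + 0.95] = 3.46*t + 4.28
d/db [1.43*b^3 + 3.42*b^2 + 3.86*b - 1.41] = 4.29*b^2 + 6.84*b + 3.86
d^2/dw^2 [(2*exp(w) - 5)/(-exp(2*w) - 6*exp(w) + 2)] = 2*(-exp(4*w) + 16*exp(3*w) + 33*exp(2*w) + 98*exp(w) + 26)*exp(w)/(exp(6*w) + 18*exp(5*w) + 102*exp(4*w) + 144*exp(3*w) - 204*exp(2*w) + 72*exp(w) - 8)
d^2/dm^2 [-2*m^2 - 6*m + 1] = -4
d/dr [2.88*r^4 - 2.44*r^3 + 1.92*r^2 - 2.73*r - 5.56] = 11.52*r^3 - 7.32*r^2 + 3.84*r - 2.73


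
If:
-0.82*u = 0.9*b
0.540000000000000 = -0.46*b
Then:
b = -1.17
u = 1.29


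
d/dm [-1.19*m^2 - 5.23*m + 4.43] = -2.38*m - 5.23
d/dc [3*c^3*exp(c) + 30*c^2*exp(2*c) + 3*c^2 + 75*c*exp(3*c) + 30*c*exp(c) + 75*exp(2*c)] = 3*c^3*exp(c) + 60*c^2*exp(2*c) + 9*c^2*exp(c) + 225*c*exp(3*c) + 60*c*exp(2*c) + 30*c*exp(c) + 6*c + 75*exp(3*c) + 150*exp(2*c) + 30*exp(c)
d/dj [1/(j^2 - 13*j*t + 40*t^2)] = (-2*j + 13*t)/(j^2 - 13*j*t + 40*t^2)^2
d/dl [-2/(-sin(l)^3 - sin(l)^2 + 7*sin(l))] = 2*(-3*cos(l) - 2/tan(l) + 7*cos(l)/sin(l)^2)/(sin(l)^2 + sin(l) - 7)^2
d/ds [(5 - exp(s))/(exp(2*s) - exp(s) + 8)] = ((exp(s) - 5)*(2*exp(s) - 1) - exp(2*s) + exp(s) - 8)*exp(s)/(exp(2*s) - exp(s) + 8)^2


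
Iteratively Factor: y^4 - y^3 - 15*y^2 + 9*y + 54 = (y + 2)*(y^3 - 3*y^2 - 9*y + 27) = (y - 3)*(y + 2)*(y^2 - 9) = (y - 3)^2*(y + 2)*(y + 3)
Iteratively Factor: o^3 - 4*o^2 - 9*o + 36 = (o + 3)*(o^2 - 7*o + 12) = (o - 3)*(o + 3)*(o - 4)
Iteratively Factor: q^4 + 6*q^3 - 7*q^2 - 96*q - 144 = (q + 3)*(q^3 + 3*q^2 - 16*q - 48) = (q - 4)*(q + 3)*(q^2 + 7*q + 12) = (q - 4)*(q + 3)^2*(q + 4)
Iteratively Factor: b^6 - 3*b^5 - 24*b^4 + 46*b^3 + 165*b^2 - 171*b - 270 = (b - 2)*(b^5 - b^4 - 26*b^3 - 6*b^2 + 153*b + 135) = (b - 2)*(b + 1)*(b^4 - 2*b^3 - 24*b^2 + 18*b + 135) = (b - 2)*(b + 1)*(b + 3)*(b^3 - 5*b^2 - 9*b + 45) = (b - 3)*(b - 2)*(b + 1)*(b + 3)*(b^2 - 2*b - 15) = (b - 5)*(b - 3)*(b - 2)*(b + 1)*(b + 3)*(b + 3)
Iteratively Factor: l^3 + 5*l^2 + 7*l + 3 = (l + 3)*(l^2 + 2*l + 1) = (l + 1)*(l + 3)*(l + 1)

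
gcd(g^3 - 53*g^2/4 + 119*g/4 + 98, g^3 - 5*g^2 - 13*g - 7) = g - 7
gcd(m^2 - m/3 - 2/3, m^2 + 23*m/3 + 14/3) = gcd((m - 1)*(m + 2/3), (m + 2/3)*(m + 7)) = m + 2/3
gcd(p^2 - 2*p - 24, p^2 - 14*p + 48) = p - 6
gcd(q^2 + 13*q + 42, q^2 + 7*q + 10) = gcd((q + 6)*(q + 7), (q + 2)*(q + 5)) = 1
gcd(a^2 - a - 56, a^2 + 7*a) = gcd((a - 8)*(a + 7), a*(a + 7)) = a + 7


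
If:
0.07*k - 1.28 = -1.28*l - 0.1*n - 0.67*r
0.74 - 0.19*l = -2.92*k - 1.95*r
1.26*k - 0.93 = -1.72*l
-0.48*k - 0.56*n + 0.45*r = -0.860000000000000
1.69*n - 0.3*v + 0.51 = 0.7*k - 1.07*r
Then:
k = -0.32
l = 0.77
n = 1.95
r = 0.17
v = 14.04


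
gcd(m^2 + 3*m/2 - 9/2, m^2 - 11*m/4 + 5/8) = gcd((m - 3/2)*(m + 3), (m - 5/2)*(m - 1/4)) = 1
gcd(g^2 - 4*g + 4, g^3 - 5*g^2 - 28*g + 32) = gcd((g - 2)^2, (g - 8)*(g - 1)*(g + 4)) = 1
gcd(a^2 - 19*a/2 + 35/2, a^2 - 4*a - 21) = a - 7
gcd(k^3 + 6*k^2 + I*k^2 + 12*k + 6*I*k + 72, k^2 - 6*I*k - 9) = k - 3*I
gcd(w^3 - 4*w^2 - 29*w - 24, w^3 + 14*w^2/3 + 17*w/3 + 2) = w^2 + 4*w + 3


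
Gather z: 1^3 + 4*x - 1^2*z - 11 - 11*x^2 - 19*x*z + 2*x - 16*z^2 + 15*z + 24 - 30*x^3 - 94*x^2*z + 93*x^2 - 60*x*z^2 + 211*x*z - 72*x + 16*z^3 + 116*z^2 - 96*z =-30*x^3 + 82*x^2 - 66*x + 16*z^3 + z^2*(100 - 60*x) + z*(-94*x^2 + 192*x - 82) + 14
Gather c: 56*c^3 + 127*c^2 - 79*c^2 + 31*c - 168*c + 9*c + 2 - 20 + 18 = 56*c^3 + 48*c^2 - 128*c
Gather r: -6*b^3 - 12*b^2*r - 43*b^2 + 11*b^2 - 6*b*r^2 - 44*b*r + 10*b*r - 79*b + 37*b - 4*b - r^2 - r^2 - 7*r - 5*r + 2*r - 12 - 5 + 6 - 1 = -6*b^3 - 32*b^2 - 46*b + r^2*(-6*b - 2) + r*(-12*b^2 - 34*b - 10) - 12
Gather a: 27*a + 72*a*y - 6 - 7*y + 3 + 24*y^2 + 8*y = a*(72*y + 27) + 24*y^2 + y - 3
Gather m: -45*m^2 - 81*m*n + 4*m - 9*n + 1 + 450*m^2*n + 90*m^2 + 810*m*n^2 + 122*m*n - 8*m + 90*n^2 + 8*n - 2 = m^2*(450*n + 45) + m*(810*n^2 + 41*n - 4) + 90*n^2 - n - 1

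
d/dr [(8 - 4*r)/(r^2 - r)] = 4*(r^2 - 4*r + 2)/(r^2*(r^2 - 2*r + 1))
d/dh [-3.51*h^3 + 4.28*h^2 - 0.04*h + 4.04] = -10.53*h^2 + 8.56*h - 0.04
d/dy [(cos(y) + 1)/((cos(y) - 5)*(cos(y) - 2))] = (cos(y)^2 + 2*cos(y) - 17)*sin(y)/((cos(y) - 5)^2*(cos(y) - 2)^2)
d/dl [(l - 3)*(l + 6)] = 2*l + 3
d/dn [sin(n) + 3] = cos(n)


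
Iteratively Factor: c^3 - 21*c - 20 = (c + 4)*(c^2 - 4*c - 5) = (c + 1)*(c + 4)*(c - 5)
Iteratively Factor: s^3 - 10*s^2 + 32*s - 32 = (s - 4)*(s^2 - 6*s + 8) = (s - 4)*(s - 2)*(s - 4)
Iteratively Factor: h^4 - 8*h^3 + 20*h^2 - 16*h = (h - 4)*(h^3 - 4*h^2 + 4*h) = (h - 4)*(h - 2)*(h^2 - 2*h) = h*(h - 4)*(h - 2)*(h - 2)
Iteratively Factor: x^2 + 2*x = (x + 2)*(x)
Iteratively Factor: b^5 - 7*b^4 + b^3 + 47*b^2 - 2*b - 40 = (b + 1)*(b^4 - 8*b^3 + 9*b^2 + 38*b - 40) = (b + 1)*(b + 2)*(b^3 - 10*b^2 + 29*b - 20) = (b - 4)*(b + 1)*(b + 2)*(b^2 - 6*b + 5) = (b - 4)*(b - 1)*(b + 1)*(b + 2)*(b - 5)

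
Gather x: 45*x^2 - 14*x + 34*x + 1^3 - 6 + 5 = 45*x^2 + 20*x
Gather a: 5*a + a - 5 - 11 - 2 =6*a - 18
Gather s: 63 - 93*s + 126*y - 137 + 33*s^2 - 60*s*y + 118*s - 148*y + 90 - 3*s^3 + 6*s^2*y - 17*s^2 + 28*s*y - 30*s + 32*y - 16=-3*s^3 + s^2*(6*y + 16) + s*(-32*y - 5) + 10*y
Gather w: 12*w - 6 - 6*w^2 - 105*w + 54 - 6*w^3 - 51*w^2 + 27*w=-6*w^3 - 57*w^2 - 66*w + 48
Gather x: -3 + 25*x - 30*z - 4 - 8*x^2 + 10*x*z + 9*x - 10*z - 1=-8*x^2 + x*(10*z + 34) - 40*z - 8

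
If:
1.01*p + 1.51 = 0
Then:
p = -1.50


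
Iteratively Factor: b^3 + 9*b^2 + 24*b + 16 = (b + 1)*(b^2 + 8*b + 16) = (b + 1)*(b + 4)*(b + 4)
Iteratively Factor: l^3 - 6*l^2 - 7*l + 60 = (l + 3)*(l^2 - 9*l + 20) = (l - 5)*(l + 3)*(l - 4)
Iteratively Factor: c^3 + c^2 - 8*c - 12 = (c + 2)*(c^2 - c - 6) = (c + 2)^2*(c - 3)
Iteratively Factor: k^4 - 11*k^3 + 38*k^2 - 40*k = (k - 5)*(k^3 - 6*k^2 + 8*k) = k*(k - 5)*(k^2 - 6*k + 8) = k*(k - 5)*(k - 4)*(k - 2)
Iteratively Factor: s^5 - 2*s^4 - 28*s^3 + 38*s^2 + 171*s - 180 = (s - 3)*(s^4 + s^3 - 25*s^2 - 37*s + 60) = (s - 5)*(s - 3)*(s^3 + 6*s^2 + 5*s - 12) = (s - 5)*(s - 3)*(s + 4)*(s^2 + 2*s - 3) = (s - 5)*(s - 3)*(s - 1)*(s + 4)*(s + 3)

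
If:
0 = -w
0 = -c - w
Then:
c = 0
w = 0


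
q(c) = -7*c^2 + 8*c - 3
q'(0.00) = 8.00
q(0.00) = -3.00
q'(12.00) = -160.00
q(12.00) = -915.00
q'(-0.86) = 20.04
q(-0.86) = -15.06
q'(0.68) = -1.52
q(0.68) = -0.80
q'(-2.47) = 42.58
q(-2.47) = -65.47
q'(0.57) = 0.02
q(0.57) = -0.71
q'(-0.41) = 13.74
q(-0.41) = -7.46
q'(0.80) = -3.20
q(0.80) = -1.08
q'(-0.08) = 9.12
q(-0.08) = -3.68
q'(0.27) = 4.22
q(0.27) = -1.35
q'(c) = 8 - 14*c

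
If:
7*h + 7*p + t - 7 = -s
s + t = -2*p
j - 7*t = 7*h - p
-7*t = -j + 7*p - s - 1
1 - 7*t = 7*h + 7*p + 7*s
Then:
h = 9/14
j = 15/2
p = 1/2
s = -3/2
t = 1/2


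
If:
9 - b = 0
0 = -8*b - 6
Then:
No Solution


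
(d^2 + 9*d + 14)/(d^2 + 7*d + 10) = (d + 7)/(d + 5)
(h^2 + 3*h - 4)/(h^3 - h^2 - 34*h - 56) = (h - 1)/(h^2 - 5*h - 14)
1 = 1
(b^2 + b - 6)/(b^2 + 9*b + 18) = (b - 2)/(b + 6)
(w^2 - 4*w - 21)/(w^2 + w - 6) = (w - 7)/(w - 2)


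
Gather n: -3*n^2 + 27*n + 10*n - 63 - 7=-3*n^2 + 37*n - 70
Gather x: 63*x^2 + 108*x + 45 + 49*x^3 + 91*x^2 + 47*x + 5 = 49*x^3 + 154*x^2 + 155*x + 50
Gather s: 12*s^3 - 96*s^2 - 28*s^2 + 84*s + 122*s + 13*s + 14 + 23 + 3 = 12*s^3 - 124*s^2 + 219*s + 40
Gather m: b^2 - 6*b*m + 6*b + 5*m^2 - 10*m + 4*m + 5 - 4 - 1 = b^2 + 6*b + 5*m^2 + m*(-6*b - 6)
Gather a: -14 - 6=-20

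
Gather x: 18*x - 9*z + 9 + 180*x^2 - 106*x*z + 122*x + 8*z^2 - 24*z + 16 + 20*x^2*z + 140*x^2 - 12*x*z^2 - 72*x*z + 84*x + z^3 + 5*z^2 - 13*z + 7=x^2*(20*z + 320) + x*(-12*z^2 - 178*z + 224) + z^3 + 13*z^2 - 46*z + 32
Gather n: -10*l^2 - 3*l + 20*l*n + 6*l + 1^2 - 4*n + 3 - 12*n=-10*l^2 + 3*l + n*(20*l - 16) + 4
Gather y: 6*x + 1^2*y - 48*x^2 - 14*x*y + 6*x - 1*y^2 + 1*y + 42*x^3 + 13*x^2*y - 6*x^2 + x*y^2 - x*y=42*x^3 - 54*x^2 + 12*x + y^2*(x - 1) + y*(13*x^2 - 15*x + 2)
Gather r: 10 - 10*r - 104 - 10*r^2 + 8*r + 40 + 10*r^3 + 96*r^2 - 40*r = 10*r^3 + 86*r^2 - 42*r - 54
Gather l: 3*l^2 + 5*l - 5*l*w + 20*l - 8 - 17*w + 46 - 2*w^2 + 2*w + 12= 3*l^2 + l*(25 - 5*w) - 2*w^2 - 15*w + 50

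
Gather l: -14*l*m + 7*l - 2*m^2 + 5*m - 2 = l*(7 - 14*m) - 2*m^2 + 5*m - 2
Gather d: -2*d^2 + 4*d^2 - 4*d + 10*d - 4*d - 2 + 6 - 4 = 2*d^2 + 2*d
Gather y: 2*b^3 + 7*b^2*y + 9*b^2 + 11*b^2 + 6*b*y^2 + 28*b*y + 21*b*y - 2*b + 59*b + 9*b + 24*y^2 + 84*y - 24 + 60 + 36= 2*b^3 + 20*b^2 + 66*b + y^2*(6*b + 24) + y*(7*b^2 + 49*b + 84) + 72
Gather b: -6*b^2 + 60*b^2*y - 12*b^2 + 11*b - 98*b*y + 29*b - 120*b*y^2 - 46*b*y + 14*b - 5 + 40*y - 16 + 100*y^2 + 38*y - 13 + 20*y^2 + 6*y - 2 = b^2*(60*y - 18) + b*(-120*y^2 - 144*y + 54) + 120*y^2 + 84*y - 36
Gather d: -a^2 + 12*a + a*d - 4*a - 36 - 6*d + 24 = -a^2 + 8*a + d*(a - 6) - 12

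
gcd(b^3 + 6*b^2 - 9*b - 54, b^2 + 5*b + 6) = b + 3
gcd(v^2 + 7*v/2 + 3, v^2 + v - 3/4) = v + 3/2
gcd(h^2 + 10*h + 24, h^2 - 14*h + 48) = 1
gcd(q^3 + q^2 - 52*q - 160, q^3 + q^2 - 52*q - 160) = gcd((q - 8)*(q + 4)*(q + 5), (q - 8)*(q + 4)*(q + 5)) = q^3 + q^2 - 52*q - 160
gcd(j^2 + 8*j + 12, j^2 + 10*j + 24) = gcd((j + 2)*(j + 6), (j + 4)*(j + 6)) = j + 6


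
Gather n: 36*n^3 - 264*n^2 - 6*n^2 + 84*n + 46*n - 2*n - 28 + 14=36*n^3 - 270*n^2 + 128*n - 14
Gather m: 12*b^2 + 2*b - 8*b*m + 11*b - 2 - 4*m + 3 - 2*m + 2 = 12*b^2 + 13*b + m*(-8*b - 6) + 3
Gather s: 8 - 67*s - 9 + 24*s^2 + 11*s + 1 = 24*s^2 - 56*s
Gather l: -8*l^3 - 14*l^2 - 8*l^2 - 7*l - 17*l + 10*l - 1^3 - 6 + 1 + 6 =-8*l^3 - 22*l^2 - 14*l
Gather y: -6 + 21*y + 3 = 21*y - 3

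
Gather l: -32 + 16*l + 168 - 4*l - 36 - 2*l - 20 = 10*l + 80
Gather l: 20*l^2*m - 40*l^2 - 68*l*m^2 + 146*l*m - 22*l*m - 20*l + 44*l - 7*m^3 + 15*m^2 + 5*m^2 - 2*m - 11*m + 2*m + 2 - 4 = l^2*(20*m - 40) + l*(-68*m^2 + 124*m + 24) - 7*m^3 + 20*m^2 - 11*m - 2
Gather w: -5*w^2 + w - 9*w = -5*w^2 - 8*w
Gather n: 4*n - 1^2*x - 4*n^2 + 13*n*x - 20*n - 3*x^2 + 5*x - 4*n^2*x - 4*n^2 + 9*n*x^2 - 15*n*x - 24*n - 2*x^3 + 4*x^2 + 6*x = n^2*(-4*x - 8) + n*(9*x^2 - 2*x - 40) - 2*x^3 + x^2 + 10*x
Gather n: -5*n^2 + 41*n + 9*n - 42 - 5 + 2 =-5*n^2 + 50*n - 45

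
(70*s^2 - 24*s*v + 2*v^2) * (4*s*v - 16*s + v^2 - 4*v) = 280*s^3*v - 1120*s^3 - 26*s^2*v^2 + 104*s^2*v - 16*s*v^3 + 64*s*v^2 + 2*v^4 - 8*v^3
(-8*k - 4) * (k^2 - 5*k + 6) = -8*k^3 + 36*k^2 - 28*k - 24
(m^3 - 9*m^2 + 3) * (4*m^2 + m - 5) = 4*m^5 - 35*m^4 - 14*m^3 + 57*m^2 + 3*m - 15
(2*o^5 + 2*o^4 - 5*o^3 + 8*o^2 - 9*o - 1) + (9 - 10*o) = 2*o^5 + 2*o^4 - 5*o^3 + 8*o^2 - 19*o + 8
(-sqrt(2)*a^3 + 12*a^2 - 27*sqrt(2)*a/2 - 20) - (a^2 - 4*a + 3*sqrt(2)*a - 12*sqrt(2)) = -sqrt(2)*a^3 + 11*a^2 - 33*sqrt(2)*a/2 + 4*a - 20 + 12*sqrt(2)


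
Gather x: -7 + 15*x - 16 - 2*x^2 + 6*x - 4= -2*x^2 + 21*x - 27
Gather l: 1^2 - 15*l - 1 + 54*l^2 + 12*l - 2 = 54*l^2 - 3*l - 2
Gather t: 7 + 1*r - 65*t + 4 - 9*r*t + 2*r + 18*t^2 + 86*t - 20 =3*r + 18*t^2 + t*(21 - 9*r) - 9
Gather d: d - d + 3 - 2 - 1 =0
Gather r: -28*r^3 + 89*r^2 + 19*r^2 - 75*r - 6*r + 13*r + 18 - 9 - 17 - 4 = -28*r^3 + 108*r^2 - 68*r - 12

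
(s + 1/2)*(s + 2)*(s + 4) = s^3 + 13*s^2/2 + 11*s + 4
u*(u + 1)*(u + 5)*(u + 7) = u^4 + 13*u^3 + 47*u^2 + 35*u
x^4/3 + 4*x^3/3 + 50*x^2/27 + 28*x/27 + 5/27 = (x/3 + 1/3)*(x + 1/3)*(x + 1)*(x + 5/3)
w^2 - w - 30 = (w - 6)*(w + 5)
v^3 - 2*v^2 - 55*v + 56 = (v - 8)*(v - 1)*(v + 7)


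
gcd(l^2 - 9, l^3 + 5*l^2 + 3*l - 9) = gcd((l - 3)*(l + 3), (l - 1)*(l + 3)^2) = l + 3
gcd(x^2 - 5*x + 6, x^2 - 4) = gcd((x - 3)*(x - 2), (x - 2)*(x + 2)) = x - 2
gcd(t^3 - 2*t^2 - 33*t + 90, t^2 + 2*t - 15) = t - 3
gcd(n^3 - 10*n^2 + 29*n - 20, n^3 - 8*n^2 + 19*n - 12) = n^2 - 5*n + 4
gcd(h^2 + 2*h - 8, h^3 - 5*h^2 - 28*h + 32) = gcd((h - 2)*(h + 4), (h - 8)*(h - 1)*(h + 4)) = h + 4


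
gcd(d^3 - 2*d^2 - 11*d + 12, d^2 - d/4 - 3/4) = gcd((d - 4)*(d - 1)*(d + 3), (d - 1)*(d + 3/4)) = d - 1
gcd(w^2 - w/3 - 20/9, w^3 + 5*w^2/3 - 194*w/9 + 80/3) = w - 5/3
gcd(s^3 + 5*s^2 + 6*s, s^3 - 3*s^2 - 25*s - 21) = s + 3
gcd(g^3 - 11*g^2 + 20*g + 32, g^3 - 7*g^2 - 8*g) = g^2 - 7*g - 8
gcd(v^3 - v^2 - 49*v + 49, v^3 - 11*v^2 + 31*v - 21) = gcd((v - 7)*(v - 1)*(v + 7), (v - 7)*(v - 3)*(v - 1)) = v^2 - 8*v + 7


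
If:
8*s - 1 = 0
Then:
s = 1/8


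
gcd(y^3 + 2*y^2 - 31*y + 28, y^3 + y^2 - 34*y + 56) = y^2 + 3*y - 28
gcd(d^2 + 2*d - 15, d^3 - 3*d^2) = d - 3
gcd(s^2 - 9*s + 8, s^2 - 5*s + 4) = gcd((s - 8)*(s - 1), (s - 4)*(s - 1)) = s - 1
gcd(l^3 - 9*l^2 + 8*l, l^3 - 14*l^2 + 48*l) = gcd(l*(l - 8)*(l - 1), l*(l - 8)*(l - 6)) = l^2 - 8*l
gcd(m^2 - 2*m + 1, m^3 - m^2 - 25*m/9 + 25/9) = m - 1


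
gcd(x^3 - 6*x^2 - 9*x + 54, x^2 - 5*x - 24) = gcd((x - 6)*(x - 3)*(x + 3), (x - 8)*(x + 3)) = x + 3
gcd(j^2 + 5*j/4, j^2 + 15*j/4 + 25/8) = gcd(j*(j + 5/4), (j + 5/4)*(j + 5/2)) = j + 5/4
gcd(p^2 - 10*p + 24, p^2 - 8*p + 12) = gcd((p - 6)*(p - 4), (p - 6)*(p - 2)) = p - 6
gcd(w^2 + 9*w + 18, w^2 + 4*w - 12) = w + 6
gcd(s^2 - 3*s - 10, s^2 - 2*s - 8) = s + 2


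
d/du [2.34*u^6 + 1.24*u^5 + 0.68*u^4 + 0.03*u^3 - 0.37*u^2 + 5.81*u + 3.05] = 14.04*u^5 + 6.2*u^4 + 2.72*u^3 + 0.09*u^2 - 0.74*u + 5.81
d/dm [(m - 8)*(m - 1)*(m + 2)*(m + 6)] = 4*m^3 - 3*m^2 - 104*m - 44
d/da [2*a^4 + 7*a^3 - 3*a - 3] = 8*a^3 + 21*a^2 - 3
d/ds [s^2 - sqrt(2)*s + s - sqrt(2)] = 2*s - sqrt(2) + 1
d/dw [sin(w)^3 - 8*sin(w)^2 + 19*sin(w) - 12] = (3*sin(w)^2 - 16*sin(w) + 19)*cos(w)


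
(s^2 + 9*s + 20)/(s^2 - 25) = (s + 4)/(s - 5)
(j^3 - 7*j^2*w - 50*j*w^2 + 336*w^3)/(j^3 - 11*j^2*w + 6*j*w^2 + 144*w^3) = (j + 7*w)/(j + 3*w)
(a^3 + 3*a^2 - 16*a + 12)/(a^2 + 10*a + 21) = (a^3 + 3*a^2 - 16*a + 12)/(a^2 + 10*a + 21)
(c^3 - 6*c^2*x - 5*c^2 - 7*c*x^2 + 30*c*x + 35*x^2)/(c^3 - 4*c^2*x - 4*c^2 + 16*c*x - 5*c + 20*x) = (-c^2 + 6*c*x + 7*x^2)/(-c^2 + 4*c*x - c + 4*x)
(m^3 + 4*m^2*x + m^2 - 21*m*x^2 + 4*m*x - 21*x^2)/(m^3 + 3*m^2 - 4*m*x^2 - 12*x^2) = (m^3 + 4*m^2*x + m^2 - 21*m*x^2 + 4*m*x - 21*x^2)/(m^3 + 3*m^2 - 4*m*x^2 - 12*x^2)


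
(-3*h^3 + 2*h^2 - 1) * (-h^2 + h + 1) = 3*h^5 - 5*h^4 - h^3 + 3*h^2 - h - 1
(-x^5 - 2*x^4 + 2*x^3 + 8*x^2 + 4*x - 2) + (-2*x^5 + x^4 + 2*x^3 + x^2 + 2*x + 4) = -3*x^5 - x^4 + 4*x^3 + 9*x^2 + 6*x + 2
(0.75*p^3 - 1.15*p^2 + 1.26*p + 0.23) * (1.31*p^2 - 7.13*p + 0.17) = 0.9825*p^5 - 6.854*p^4 + 9.9776*p^3 - 8.878*p^2 - 1.4257*p + 0.0391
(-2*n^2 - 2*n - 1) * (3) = -6*n^2 - 6*n - 3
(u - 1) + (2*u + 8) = 3*u + 7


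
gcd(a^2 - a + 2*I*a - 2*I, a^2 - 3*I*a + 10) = a + 2*I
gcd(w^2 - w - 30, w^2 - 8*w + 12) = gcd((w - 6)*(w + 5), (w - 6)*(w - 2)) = w - 6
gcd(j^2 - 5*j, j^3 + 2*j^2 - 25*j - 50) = j - 5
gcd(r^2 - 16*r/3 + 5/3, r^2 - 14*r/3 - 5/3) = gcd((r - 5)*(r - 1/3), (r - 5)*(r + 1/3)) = r - 5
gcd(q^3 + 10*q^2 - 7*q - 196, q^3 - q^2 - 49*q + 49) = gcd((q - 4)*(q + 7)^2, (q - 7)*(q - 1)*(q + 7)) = q + 7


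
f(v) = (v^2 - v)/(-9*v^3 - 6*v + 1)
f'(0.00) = -1.00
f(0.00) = 0.00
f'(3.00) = 0.00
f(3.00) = -0.02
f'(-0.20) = -0.29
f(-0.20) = 0.11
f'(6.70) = 0.00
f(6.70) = -0.01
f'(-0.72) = 0.05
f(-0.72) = 0.14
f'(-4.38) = 0.01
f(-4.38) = 0.03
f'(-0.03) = -0.76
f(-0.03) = 0.03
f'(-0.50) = -0.03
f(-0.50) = 0.15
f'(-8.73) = 0.00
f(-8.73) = 0.01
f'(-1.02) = 0.07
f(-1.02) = 0.12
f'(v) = (2*v - 1)/(-9*v^3 - 6*v + 1) + (v^2 - v)*(27*v^2 + 6)/(-9*v^3 - 6*v + 1)^2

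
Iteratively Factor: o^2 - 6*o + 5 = (o - 5)*(o - 1)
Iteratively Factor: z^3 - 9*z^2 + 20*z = (z - 5)*(z^2 - 4*z) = (z - 5)*(z - 4)*(z)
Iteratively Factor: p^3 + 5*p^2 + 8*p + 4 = (p + 2)*(p^2 + 3*p + 2) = (p + 2)^2*(p + 1)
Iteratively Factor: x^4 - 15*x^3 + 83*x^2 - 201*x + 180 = (x - 3)*(x^3 - 12*x^2 + 47*x - 60) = (x - 3)^2*(x^2 - 9*x + 20) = (x - 4)*(x - 3)^2*(x - 5)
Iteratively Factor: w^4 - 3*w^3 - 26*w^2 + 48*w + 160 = (w - 5)*(w^3 + 2*w^2 - 16*w - 32) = (w - 5)*(w + 2)*(w^2 - 16) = (w - 5)*(w + 2)*(w + 4)*(w - 4)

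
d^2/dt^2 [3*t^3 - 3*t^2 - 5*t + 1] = 18*t - 6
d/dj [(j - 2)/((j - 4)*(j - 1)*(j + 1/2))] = 2*(-4*j^3 + 21*j^2 - 36*j + 10)/(4*j^6 - 36*j^5 + 93*j^4 - 38*j^3 - 63*j^2 + 24*j + 16)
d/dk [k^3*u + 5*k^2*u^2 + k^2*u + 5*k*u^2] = u*(3*k^2 + 10*k*u + 2*k + 5*u)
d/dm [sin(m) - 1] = cos(m)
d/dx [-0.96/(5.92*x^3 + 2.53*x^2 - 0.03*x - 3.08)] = (17.0496*x^2 + 4.8576*x - 0.0288)/(5.92*x^3 + 2.53*x^2 - 0.03*x - 3.08)^2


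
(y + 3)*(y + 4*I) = y^2 + 3*y + 4*I*y + 12*I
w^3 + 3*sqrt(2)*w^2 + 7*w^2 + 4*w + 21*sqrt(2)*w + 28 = (w + 7)*(w + sqrt(2))*(w + 2*sqrt(2))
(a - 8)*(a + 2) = a^2 - 6*a - 16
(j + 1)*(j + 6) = j^2 + 7*j + 6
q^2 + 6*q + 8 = (q + 2)*(q + 4)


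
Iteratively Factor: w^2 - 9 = (w - 3)*(w + 3)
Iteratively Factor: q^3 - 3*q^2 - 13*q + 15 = (q - 1)*(q^2 - 2*q - 15) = (q - 1)*(q + 3)*(q - 5)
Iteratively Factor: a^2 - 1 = (a + 1)*(a - 1)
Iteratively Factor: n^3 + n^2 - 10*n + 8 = (n - 2)*(n^2 + 3*n - 4) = (n - 2)*(n + 4)*(n - 1)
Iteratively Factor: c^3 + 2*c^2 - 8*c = (c)*(c^2 + 2*c - 8) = c*(c + 4)*(c - 2)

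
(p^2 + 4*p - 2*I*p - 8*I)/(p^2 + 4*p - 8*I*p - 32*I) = (p - 2*I)/(p - 8*I)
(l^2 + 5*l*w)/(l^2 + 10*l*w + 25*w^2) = l/(l + 5*w)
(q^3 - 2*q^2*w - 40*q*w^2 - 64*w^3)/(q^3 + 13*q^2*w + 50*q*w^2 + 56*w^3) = (q - 8*w)/(q + 7*w)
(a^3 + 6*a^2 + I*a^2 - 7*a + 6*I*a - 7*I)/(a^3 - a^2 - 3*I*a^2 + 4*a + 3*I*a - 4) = (a + 7)/(a - 4*I)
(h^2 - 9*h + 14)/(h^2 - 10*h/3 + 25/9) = 9*(h^2 - 9*h + 14)/(9*h^2 - 30*h + 25)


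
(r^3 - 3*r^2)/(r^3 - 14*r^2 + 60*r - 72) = r^2*(r - 3)/(r^3 - 14*r^2 + 60*r - 72)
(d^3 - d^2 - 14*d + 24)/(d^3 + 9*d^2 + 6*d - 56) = (d - 3)/(d + 7)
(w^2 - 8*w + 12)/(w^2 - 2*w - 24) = (w - 2)/(w + 4)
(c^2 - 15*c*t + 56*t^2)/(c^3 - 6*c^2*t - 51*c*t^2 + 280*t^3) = (-c + 7*t)/(-c^2 - 2*c*t + 35*t^2)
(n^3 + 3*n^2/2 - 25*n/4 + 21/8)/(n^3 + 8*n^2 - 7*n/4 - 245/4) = (4*n^2 - 8*n + 3)/(2*(2*n^2 + 9*n - 35))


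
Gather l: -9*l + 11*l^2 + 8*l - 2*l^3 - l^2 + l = -2*l^3 + 10*l^2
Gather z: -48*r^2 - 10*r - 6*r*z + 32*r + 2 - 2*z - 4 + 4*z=-48*r^2 + 22*r + z*(2 - 6*r) - 2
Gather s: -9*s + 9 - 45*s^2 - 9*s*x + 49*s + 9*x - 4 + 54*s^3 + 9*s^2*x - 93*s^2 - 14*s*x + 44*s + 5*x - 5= 54*s^3 + s^2*(9*x - 138) + s*(84 - 23*x) + 14*x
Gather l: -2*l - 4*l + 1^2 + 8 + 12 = 21 - 6*l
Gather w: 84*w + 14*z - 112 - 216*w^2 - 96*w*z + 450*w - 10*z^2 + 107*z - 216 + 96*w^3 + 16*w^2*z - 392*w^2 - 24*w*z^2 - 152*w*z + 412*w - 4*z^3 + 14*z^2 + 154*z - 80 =96*w^3 + w^2*(16*z - 608) + w*(-24*z^2 - 248*z + 946) - 4*z^3 + 4*z^2 + 275*z - 408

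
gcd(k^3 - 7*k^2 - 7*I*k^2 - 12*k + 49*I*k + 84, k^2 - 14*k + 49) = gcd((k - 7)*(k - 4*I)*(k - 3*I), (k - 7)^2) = k - 7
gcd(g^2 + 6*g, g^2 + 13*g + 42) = g + 6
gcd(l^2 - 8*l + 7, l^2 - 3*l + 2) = l - 1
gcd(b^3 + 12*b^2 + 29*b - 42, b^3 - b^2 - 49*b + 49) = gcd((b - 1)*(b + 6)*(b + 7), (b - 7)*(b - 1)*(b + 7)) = b^2 + 6*b - 7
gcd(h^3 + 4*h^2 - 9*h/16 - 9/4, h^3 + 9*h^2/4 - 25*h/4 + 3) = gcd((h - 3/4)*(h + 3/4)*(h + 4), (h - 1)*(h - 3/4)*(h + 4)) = h^2 + 13*h/4 - 3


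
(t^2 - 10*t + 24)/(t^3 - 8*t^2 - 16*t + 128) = (t - 6)/(t^2 - 4*t - 32)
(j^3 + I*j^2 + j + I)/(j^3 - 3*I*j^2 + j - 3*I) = (j + I)/(j - 3*I)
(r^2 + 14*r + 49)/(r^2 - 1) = (r^2 + 14*r + 49)/(r^2 - 1)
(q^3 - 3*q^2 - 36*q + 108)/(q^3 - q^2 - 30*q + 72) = (q - 6)/(q - 4)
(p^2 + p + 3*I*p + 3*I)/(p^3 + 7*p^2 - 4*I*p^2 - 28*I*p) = (p^2 + p*(1 + 3*I) + 3*I)/(p*(p^2 + p*(7 - 4*I) - 28*I))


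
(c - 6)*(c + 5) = c^2 - c - 30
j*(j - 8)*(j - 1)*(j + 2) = j^4 - 7*j^3 - 10*j^2 + 16*j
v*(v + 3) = v^2 + 3*v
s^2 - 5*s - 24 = (s - 8)*(s + 3)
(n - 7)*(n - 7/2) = n^2 - 21*n/2 + 49/2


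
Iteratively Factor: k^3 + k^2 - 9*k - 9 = (k + 3)*(k^2 - 2*k - 3) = (k + 1)*(k + 3)*(k - 3)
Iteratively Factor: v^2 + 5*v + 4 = (v + 1)*(v + 4)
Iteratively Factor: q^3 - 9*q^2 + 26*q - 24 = (q - 3)*(q^2 - 6*q + 8) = (q - 3)*(q - 2)*(q - 4)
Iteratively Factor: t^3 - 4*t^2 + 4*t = (t - 2)*(t^2 - 2*t) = (t - 2)^2*(t)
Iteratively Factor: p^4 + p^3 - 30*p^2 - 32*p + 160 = (p + 4)*(p^3 - 3*p^2 - 18*p + 40) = (p - 2)*(p + 4)*(p^2 - p - 20) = (p - 2)*(p + 4)^2*(p - 5)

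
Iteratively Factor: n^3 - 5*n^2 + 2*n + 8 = (n + 1)*(n^2 - 6*n + 8) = (n - 4)*(n + 1)*(n - 2)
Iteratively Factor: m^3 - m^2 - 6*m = (m - 3)*(m^2 + 2*m) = (m - 3)*(m + 2)*(m)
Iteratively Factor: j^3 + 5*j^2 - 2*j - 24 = (j - 2)*(j^2 + 7*j + 12) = (j - 2)*(j + 3)*(j + 4)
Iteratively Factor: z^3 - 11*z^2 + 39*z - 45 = (z - 3)*(z^2 - 8*z + 15) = (z - 3)^2*(z - 5)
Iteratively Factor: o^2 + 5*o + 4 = (o + 4)*(o + 1)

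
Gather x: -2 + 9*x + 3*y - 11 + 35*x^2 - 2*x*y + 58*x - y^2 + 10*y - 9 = 35*x^2 + x*(67 - 2*y) - y^2 + 13*y - 22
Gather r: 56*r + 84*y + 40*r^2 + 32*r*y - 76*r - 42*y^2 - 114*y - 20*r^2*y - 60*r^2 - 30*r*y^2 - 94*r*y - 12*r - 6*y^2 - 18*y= r^2*(-20*y - 20) + r*(-30*y^2 - 62*y - 32) - 48*y^2 - 48*y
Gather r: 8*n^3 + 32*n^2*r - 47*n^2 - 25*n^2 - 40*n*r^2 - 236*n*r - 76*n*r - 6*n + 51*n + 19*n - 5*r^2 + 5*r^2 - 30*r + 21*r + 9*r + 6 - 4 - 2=8*n^3 - 72*n^2 - 40*n*r^2 + 64*n + r*(32*n^2 - 312*n)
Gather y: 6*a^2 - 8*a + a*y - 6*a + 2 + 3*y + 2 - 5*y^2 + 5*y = 6*a^2 - 14*a - 5*y^2 + y*(a + 8) + 4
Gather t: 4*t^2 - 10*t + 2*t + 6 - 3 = 4*t^2 - 8*t + 3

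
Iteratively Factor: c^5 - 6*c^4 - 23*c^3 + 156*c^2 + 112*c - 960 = (c + 3)*(c^4 - 9*c^3 + 4*c^2 + 144*c - 320) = (c + 3)*(c + 4)*(c^3 - 13*c^2 + 56*c - 80) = (c - 5)*(c + 3)*(c + 4)*(c^2 - 8*c + 16) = (c - 5)*(c - 4)*(c + 3)*(c + 4)*(c - 4)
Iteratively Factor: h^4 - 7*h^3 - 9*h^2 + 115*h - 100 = (h - 5)*(h^3 - 2*h^2 - 19*h + 20) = (h - 5)*(h + 4)*(h^2 - 6*h + 5) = (h - 5)^2*(h + 4)*(h - 1)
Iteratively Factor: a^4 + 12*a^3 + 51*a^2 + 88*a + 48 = (a + 1)*(a^3 + 11*a^2 + 40*a + 48) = (a + 1)*(a + 4)*(a^2 + 7*a + 12) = (a + 1)*(a + 3)*(a + 4)*(a + 4)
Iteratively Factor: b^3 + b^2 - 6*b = (b)*(b^2 + b - 6) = b*(b - 2)*(b + 3)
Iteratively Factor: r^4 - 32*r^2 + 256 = (r + 4)*(r^3 - 4*r^2 - 16*r + 64) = (r + 4)^2*(r^2 - 8*r + 16) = (r - 4)*(r + 4)^2*(r - 4)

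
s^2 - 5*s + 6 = (s - 3)*(s - 2)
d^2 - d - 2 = (d - 2)*(d + 1)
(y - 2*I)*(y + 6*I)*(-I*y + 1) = -I*y^3 + 5*y^2 - 8*I*y + 12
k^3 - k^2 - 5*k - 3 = (k - 3)*(k + 1)^2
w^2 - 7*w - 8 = (w - 8)*(w + 1)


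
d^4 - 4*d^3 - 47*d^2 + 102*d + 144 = (d - 8)*(d - 3)*(d + 1)*(d + 6)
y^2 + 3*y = y*(y + 3)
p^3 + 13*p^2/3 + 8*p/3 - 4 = (p - 2/3)*(p + 2)*(p + 3)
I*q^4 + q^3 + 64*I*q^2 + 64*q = q*(q - 8*I)*(q + 8*I)*(I*q + 1)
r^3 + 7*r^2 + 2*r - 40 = (r - 2)*(r + 4)*(r + 5)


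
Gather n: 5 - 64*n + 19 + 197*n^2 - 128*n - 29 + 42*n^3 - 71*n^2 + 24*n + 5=42*n^3 + 126*n^2 - 168*n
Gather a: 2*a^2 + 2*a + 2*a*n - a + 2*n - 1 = 2*a^2 + a*(2*n + 1) + 2*n - 1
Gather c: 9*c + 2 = 9*c + 2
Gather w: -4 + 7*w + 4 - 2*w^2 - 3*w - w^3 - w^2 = -w^3 - 3*w^2 + 4*w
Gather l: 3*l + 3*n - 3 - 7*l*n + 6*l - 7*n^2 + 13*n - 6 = l*(9 - 7*n) - 7*n^2 + 16*n - 9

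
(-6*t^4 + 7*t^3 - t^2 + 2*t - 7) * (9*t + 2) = -54*t^5 + 51*t^4 + 5*t^3 + 16*t^2 - 59*t - 14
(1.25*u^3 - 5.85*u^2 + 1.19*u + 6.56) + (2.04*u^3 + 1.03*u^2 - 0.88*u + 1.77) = 3.29*u^3 - 4.82*u^2 + 0.31*u + 8.33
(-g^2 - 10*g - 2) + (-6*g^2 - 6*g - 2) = -7*g^2 - 16*g - 4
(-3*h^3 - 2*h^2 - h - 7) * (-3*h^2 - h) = 9*h^5 + 9*h^4 + 5*h^3 + 22*h^2 + 7*h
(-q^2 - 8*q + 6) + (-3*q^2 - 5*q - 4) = -4*q^2 - 13*q + 2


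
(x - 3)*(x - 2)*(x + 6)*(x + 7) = x^4 + 8*x^3 - 17*x^2 - 132*x + 252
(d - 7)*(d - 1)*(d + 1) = d^3 - 7*d^2 - d + 7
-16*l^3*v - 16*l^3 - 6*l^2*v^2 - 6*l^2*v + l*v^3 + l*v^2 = (-8*l + v)*(2*l + v)*(l*v + l)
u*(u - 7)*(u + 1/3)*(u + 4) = u^4 - 8*u^3/3 - 29*u^2 - 28*u/3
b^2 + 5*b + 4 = (b + 1)*(b + 4)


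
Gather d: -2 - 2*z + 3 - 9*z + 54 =55 - 11*z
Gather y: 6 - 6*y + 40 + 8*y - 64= 2*y - 18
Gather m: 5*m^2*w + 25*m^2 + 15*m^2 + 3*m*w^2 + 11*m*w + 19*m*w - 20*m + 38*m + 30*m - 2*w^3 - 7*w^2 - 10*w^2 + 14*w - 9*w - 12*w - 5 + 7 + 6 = m^2*(5*w + 40) + m*(3*w^2 + 30*w + 48) - 2*w^3 - 17*w^2 - 7*w + 8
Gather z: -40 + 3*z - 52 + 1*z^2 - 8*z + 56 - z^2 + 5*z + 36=0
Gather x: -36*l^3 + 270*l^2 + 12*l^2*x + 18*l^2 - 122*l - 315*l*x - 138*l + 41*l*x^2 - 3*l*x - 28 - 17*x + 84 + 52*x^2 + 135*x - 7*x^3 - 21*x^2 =-36*l^3 + 288*l^2 - 260*l - 7*x^3 + x^2*(41*l + 31) + x*(12*l^2 - 318*l + 118) + 56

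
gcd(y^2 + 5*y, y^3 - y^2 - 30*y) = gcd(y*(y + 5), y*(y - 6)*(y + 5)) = y^2 + 5*y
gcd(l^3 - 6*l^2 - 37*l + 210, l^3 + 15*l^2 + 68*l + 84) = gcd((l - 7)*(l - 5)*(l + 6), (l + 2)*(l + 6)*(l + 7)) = l + 6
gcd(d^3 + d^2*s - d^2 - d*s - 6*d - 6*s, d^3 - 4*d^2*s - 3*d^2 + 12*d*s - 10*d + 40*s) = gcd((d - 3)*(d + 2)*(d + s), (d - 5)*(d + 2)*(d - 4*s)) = d + 2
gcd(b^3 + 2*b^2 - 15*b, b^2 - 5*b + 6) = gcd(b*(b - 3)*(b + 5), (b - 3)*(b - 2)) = b - 3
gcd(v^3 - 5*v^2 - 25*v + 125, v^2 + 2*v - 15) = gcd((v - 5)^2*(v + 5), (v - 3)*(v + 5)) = v + 5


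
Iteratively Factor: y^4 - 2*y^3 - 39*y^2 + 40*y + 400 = (y + 4)*(y^3 - 6*y^2 - 15*y + 100) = (y + 4)^2*(y^2 - 10*y + 25) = (y - 5)*(y + 4)^2*(y - 5)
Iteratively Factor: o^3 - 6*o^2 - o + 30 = (o - 3)*(o^2 - 3*o - 10) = (o - 5)*(o - 3)*(o + 2)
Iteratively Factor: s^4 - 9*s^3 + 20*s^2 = (s)*(s^3 - 9*s^2 + 20*s) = s^2*(s^2 - 9*s + 20) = s^2*(s - 4)*(s - 5)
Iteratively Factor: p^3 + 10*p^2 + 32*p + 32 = (p + 2)*(p^2 + 8*p + 16) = (p + 2)*(p + 4)*(p + 4)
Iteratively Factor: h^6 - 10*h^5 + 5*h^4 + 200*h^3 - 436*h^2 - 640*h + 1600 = (h + 4)*(h^5 - 14*h^4 + 61*h^3 - 44*h^2 - 260*h + 400) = (h - 5)*(h + 4)*(h^4 - 9*h^3 + 16*h^2 + 36*h - 80) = (h - 5)^2*(h + 4)*(h^3 - 4*h^2 - 4*h + 16) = (h - 5)^2*(h - 2)*(h + 4)*(h^2 - 2*h - 8) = (h - 5)^2*(h - 2)*(h + 2)*(h + 4)*(h - 4)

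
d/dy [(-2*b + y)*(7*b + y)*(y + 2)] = -14*b^2 + 10*b*y + 10*b + 3*y^2 + 4*y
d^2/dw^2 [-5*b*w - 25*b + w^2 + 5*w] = 2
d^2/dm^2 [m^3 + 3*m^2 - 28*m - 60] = 6*m + 6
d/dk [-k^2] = -2*k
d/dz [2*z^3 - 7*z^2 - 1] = 2*z*(3*z - 7)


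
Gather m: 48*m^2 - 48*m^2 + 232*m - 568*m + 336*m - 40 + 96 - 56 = 0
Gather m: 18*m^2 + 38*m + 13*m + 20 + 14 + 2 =18*m^2 + 51*m + 36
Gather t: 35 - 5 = 30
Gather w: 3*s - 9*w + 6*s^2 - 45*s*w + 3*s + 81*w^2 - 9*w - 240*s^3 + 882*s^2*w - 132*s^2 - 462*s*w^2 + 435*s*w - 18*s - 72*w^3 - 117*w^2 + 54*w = -240*s^3 - 126*s^2 - 12*s - 72*w^3 + w^2*(-462*s - 36) + w*(882*s^2 + 390*s + 36)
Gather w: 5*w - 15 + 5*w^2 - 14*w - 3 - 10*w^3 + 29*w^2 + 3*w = -10*w^3 + 34*w^2 - 6*w - 18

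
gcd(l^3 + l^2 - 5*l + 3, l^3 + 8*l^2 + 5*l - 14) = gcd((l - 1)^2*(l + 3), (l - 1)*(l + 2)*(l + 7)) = l - 1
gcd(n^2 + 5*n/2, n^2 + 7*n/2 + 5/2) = n + 5/2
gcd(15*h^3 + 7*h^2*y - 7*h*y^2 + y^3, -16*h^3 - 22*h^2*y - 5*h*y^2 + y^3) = h + y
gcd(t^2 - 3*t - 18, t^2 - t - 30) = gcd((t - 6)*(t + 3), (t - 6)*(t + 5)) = t - 6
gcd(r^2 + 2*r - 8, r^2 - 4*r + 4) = r - 2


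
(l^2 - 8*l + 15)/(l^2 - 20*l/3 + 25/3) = 3*(l - 3)/(3*l - 5)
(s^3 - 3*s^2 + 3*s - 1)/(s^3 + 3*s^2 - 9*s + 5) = (s - 1)/(s + 5)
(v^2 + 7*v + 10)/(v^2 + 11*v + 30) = (v + 2)/(v + 6)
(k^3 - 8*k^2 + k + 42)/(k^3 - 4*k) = (k^2 - 10*k + 21)/(k*(k - 2))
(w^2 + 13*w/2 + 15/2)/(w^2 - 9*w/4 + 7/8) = 4*(2*w^2 + 13*w + 15)/(8*w^2 - 18*w + 7)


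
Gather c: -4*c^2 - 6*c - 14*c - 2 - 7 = -4*c^2 - 20*c - 9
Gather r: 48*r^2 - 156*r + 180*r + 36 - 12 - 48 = 48*r^2 + 24*r - 24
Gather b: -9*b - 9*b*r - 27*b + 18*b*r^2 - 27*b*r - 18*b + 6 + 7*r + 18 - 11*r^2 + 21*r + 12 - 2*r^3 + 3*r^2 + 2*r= b*(18*r^2 - 36*r - 54) - 2*r^3 - 8*r^2 + 30*r + 36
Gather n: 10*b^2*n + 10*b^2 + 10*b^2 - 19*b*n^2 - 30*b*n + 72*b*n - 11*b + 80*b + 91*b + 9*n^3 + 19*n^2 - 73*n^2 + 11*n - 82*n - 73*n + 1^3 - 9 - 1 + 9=20*b^2 + 160*b + 9*n^3 + n^2*(-19*b - 54) + n*(10*b^2 + 42*b - 144)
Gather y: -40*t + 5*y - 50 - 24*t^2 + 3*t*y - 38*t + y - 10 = -24*t^2 - 78*t + y*(3*t + 6) - 60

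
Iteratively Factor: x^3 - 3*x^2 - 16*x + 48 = (x + 4)*(x^2 - 7*x + 12) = (x - 4)*(x + 4)*(x - 3)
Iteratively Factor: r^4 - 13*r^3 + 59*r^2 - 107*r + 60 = (r - 4)*(r^3 - 9*r^2 + 23*r - 15) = (r - 5)*(r - 4)*(r^2 - 4*r + 3) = (r - 5)*(r - 4)*(r - 1)*(r - 3)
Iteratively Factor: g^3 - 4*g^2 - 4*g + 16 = (g + 2)*(g^2 - 6*g + 8) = (g - 2)*(g + 2)*(g - 4)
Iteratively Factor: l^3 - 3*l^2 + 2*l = (l)*(l^2 - 3*l + 2) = l*(l - 1)*(l - 2)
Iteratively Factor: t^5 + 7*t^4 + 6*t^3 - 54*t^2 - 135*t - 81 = (t + 1)*(t^4 + 6*t^3 - 54*t - 81) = (t + 1)*(t + 3)*(t^3 + 3*t^2 - 9*t - 27) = (t + 1)*(t + 3)^2*(t^2 - 9) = (t - 3)*(t + 1)*(t + 3)^2*(t + 3)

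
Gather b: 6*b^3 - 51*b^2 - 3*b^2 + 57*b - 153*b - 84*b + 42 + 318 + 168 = 6*b^3 - 54*b^2 - 180*b + 528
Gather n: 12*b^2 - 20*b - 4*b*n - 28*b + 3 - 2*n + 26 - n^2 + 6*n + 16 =12*b^2 - 48*b - n^2 + n*(4 - 4*b) + 45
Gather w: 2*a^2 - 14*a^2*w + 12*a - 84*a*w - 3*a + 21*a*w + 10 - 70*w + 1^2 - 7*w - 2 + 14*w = 2*a^2 + 9*a + w*(-14*a^2 - 63*a - 63) + 9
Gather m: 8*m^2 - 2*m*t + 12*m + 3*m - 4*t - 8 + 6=8*m^2 + m*(15 - 2*t) - 4*t - 2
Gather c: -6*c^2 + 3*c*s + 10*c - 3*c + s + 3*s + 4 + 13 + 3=-6*c^2 + c*(3*s + 7) + 4*s + 20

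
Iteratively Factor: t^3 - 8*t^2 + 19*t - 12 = (t - 1)*(t^2 - 7*t + 12) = (t - 3)*(t - 1)*(t - 4)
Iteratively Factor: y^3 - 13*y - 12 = (y + 1)*(y^2 - y - 12) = (y + 1)*(y + 3)*(y - 4)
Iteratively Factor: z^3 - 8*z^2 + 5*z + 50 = (z - 5)*(z^2 - 3*z - 10) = (z - 5)^2*(z + 2)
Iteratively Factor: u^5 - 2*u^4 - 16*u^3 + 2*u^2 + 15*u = (u - 1)*(u^4 - u^3 - 17*u^2 - 15*u) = (u - 1)*(u + 3)*(u^3 - 4*u^2 - 5*u) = u*(u - 1)*(u + 3)*(u^2 - 4*u - 5) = u*(u - 1)*(u + 1)*(u + 3)*(u - 5)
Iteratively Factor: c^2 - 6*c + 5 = (c - 1)*(c - 5)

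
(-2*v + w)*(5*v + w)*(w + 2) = -10*v^2*w - 20*v^2 + 3*v*w^2 + 6*v*w + w^3 + 2*w^2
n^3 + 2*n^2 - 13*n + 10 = (n - 2)*(n - 1)*(n + 5)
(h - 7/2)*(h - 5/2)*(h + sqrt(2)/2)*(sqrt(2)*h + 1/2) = sqrt(2)*h^4 - 6*sqrt(2)*h^3 + 3*h^3/2 - 9*h^2 + 9*sqrt(2)*h^2 - 3*sqrt(2)*h/2 + 105*h/8 + 35*sqrt(2)/16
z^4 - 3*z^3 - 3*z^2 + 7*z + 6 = (z - 3)*(z - 2)*(z + 1)^2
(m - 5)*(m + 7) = m^2 + 2*m - 35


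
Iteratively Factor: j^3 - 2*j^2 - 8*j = (j - 4)*(j^2 + 2*j) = (j - 4)*(j + 2)*(j)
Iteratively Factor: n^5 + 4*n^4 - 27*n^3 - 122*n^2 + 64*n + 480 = (n - 2)*(n^4 + 6*n^3 - 15*n^2 - 152*n - 240) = (n - 2)*(n + 4)*(n^3 + 2*n^2 - 23*n - 60) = (n - 5)*(n - 2)*(n + 4)*(n^2 + 7*n + 12) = (n - 5)*(n - 2)*(n + 3)*(n + 4)*(n + 4)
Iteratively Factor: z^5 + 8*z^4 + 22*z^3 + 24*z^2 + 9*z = (z + 1)*(z^4 + 7*z^3 + 15*z^2 + 9*z) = z*(z + 1)*(z^3 + 7*z^2 + 15*z + 9) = z*(z + 1)^2*(z^2 + 6*z + 9) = z*(z + 1)^2*(z + 3)*(z + 3)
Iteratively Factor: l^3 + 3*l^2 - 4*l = (l - 1)*(l^2 + 4*l) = (l - 1)*(l + 4)*(l)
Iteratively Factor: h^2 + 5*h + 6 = (h + 3)*(h + 2)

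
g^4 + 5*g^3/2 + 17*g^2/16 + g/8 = g*(g + 1/4)^2*(g + 2)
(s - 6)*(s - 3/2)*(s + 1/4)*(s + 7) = s^4 - s^3/4 - 349*s^2/8 + 417*s/8 + 63/4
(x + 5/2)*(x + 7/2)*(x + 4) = x^3 + 10*x^2 + 131*x/4 + 35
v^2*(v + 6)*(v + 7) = v^4 + 13*v^3 + 42*v^2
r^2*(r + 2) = r^3 + 2*r^2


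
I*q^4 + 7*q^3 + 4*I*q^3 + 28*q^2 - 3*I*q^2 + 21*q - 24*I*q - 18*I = (q + 3)*(q - 6*I)*(q - I)*(I*q + I)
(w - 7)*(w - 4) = w^2 - 11*w + 28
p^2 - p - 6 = (p - 3)*(p + 2)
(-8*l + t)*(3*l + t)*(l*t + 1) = -24*l^3*t - 5*l^2*t^2 - 24*l^2 + l*t^3 - 5*l*t + t^2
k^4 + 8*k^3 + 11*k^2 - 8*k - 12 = (k - 1)*(k + 1)*(k + 2)*(k + 6)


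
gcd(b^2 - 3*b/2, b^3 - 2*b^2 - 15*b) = b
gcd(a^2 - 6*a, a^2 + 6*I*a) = a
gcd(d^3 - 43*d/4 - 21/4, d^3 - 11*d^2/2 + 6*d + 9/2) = d + 1/2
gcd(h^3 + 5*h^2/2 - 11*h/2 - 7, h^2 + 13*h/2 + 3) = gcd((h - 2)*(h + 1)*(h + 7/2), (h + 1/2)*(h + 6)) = 1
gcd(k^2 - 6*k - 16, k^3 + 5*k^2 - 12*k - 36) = k + 2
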